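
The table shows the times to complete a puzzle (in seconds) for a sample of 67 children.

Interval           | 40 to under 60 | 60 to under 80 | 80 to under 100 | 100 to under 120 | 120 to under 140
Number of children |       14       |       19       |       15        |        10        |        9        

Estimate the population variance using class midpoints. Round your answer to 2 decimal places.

690.22

Midpoints: 50, 70, 90, 110, 130
n = 67, Σfm = 5650, mean = 84.3284
Σfm² = 522700
Σf(m − x̄)² = Σfm² − (Σfm)²/n = 522700 − 5650²/67 = 46244.7761
Population variance = 46244.7761 / 67 = 690.2205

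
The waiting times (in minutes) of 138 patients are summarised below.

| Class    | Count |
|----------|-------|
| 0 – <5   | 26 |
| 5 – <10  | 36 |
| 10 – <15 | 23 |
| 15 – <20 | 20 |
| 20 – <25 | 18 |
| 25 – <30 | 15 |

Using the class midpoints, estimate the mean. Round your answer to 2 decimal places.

12.97

Midpoints: 2.5, 7.5, 12.5, 17.5, 22.5, 27.5
Σfm = 26×2.5 + 36×7.5 + 23×12.5 + 20×17.5 + 18×22.5 + 15×27.5 = 1790
n = Σf = 138
Mean = 1790 / 138 = 12.9710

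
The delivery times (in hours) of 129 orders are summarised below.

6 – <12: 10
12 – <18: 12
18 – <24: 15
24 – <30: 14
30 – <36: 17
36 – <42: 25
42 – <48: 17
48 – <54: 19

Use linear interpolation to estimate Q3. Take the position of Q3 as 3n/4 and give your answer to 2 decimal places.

Cumulative frequencies: 10, 22, 37, 51, 68, 93, 110, 129
n = 129; position = 3n/4 = 96.75.
This falls in the class 42 – <48: L = 42, F = 93, f = 17, h = 6.
Upper quartile ≈ 42 + ((96.75 − 93) / 17) × 6 = 43.3235

43.32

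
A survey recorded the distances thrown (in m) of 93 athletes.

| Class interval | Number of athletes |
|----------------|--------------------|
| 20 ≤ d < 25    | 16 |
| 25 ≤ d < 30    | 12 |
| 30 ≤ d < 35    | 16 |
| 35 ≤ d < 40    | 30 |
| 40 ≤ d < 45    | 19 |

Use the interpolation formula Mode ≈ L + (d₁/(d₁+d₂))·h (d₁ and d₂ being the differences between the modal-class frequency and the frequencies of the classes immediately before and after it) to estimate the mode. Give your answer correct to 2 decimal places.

37.80

Modal class: 35 ≤ d < 40 (highest frequency 30).
d₁ = 30 − 16 = 14, d₂ = 30 − 19 = 11
Mode ≈ 35 + (14/(14+11)) × 5 = 35 + 2.8000 = 37.8000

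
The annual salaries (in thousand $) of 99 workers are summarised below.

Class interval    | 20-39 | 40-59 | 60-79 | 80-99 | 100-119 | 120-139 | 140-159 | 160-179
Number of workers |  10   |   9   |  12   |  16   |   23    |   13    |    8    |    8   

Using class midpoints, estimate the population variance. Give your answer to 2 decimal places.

Midpoints: 29.5, 49.5, 69.5, 89.5, 109.5, 129.5, 149.5, 169.5
n = 99, Σfm = 9760.5, mean = 98.5909
Σfm² = 1119314.75
Σf(m − x̄)² = Σfm² − (Σfm)²/n = 1119314.75 − 9760.5²/99 = 157018.1818
Population variance = 157018.1818 / 99 = 1586.0422

1586.04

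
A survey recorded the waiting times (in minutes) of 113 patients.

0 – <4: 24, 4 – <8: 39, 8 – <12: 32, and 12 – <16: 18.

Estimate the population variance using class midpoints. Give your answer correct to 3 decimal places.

15.698

Midpoints: 2, 6, 10, 14
n = 113, Σfm = 854, mean = 7.5575
Σfm² = 8228
Σf(m − x̄)² = Σfm² − (Σfm)²/n = 8228 − 854²/113 = 1773.8761
Population variance = 1773.8761 / 113 = 15.6980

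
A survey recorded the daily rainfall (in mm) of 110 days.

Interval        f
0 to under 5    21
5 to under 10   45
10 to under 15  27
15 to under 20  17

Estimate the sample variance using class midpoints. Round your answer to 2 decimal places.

Midpoints: 2.5, 7.5, 12.5, 17.5
n = 110, Σfm = 1025, mean = 9.3182
Σfm² = 12087.5
Σf(m − x̄)² = Σfm² − (Σfm)²/n = 12087.5 − 1025²/110 = 2536.3636
Sample variance = 2536.3636 / 109 = 23.2694

23.27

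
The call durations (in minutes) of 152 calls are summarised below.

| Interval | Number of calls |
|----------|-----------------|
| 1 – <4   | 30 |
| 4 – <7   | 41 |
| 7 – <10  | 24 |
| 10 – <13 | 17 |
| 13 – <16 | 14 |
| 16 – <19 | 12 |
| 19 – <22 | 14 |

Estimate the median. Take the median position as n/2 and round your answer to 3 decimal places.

Cumulative frequencies: 30, 71, 95, 112, 126, 138, 152
n = 152; position = n/2 = 76.
This falls in the class 7 – <10: L = 7, F = 71, f = 24, h = 3.
Median ≈ 7 + ((76 − 71) / 24) × 3 = 7.6250

7.625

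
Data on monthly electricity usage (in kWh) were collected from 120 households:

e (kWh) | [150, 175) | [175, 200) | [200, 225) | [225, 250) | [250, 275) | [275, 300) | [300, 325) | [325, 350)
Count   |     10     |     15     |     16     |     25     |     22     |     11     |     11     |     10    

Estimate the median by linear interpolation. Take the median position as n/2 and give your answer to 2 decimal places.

Cumulative frequencies: 10, 25, 41, 66, 88, 99, 110, 120
n = 120; position = n/2 = 60.
This falls in the class [225, 250): L = 225, F = 41, f = 25, h = 25.
Median ≈ 225 + ((60 − 41) / 25) × 25 = 244.0000

244.00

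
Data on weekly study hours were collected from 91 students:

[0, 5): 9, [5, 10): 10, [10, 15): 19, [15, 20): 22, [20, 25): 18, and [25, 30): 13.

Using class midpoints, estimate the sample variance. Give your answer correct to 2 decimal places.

Midpoints: 2.5, 7.5, 12.5, 17.5, 22.5, 27.5
n = 91, Σfm = 1482.5, mean = 16.2912
Σfm² = 29268.75
Σf(m − x̄)² = Σfm² − (Σfm)²/n = 29268.75 − 1482.5²/91 = 5117.0330
Sample variance = 5117.0330 / 90 = 56.8559

56.86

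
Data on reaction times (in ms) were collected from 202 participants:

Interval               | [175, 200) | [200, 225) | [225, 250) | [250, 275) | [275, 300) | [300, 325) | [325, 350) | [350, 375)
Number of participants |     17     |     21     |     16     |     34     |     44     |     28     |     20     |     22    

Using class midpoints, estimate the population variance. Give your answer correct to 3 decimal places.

Midpoints: 187.5, 212.5, 237.5, 262.5, 287.5, 312.5, 337.5, 362.5
n = 202, Σfm = 56500, mean = 279.7030
Σfm² = 16331562.5
Σf(m − x̄)² = Σfm² − (Σfm)²/n = 16331562.5 − 56500²/202 = 528344.6782
Population variance = 528344.6782 / 202 = 2615.5677

2615.568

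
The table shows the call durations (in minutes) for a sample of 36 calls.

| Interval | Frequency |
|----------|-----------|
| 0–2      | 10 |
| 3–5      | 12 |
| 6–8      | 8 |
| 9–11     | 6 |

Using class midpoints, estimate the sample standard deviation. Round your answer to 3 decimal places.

Midpoints: 1, 4, 7, 10
n = 36, Σfm = 174, mean = 4.8333
Σfm² = 1194
Σf(m − x̄)² = Σfm² − (Σfm)²/n = 1194 − 174²/36 = 353.0000
Sample variance = 353.0000 / 35 = 10.0857
Standard deviation = √10.0857 = 3.1758

3.176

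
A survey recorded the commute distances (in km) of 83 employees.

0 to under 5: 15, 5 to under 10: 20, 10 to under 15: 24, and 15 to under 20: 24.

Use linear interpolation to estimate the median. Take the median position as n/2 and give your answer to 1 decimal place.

Cumulative frequencies: 15, 35, 59, 83
n = 83; position = n/2 = 41.5.
This falls in the class 10 to under 15: L = 10, F = 35, f = 24, h = 5.
Median ≈ 10 + ((41.5 − 35) / 24) × 5 = 11.3542

11.4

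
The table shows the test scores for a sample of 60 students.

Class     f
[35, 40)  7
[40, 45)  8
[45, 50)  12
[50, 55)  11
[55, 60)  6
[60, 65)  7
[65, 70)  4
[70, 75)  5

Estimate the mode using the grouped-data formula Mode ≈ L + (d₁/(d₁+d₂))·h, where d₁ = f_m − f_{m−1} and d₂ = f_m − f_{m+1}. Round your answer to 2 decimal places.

Modal class: [45, 50) (highest frequency 12).
d₁ = 12 − 8 = 4, d₂ = 12 − 11 = 1
Mode ≈ 45 + (4/(4+1)) × 5 = 45 + 4.0000 = 49.0000

49.00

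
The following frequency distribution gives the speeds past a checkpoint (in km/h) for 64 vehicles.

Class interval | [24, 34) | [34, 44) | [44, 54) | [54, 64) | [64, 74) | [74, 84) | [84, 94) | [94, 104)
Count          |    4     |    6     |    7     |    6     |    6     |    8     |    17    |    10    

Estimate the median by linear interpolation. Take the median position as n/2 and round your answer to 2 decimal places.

Cumulative frequencies: 4, 10, 17, 23, 29, 37, 54, 64
n = 64; position = n/2 = 32.
This falls in the class [74, 84): L = 74, F = 29, f = 8, h = 10.
Median ≈ 74 + ((32 − 29) / 8) × 10 = 77.7500

77.75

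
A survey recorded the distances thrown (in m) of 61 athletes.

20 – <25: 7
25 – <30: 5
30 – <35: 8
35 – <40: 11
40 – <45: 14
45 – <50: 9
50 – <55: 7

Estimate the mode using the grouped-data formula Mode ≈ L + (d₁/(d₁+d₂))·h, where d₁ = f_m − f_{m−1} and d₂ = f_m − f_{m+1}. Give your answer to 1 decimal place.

Modal class: 40 – <45 (highest frequency 14).
d₁ = 14 − 11 = 3, d₂ = 14 − 9 = 5
Mode ≈ 40 + (3/(3+5)) × 5 = 40 + 1.8750 = 41.8750

41.9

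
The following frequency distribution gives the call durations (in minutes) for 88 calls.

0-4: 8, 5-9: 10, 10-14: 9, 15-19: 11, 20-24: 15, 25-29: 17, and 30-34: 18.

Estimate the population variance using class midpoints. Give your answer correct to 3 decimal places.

95.907

Midpoints: 2, 7, 12, 17, 22, 27, 32
n = 88, Σfm = 1746, mean = 19.8409
Σfm² = 43082
Σf(m − x̄)² = Σfm² − (Σfm)²/n = 43082 − 1746²/88 = 8439.7727
Population variance = 8439.7727 / 88 = 95.9065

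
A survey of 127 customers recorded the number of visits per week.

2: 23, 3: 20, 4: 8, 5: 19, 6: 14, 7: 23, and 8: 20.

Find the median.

Cumulative frequencies: 23, 43, 51, 70, 84, 107, 127
n = 127, so the median is the value in position (n+1)/2 = 64.
Position 64 falls at value 5.

5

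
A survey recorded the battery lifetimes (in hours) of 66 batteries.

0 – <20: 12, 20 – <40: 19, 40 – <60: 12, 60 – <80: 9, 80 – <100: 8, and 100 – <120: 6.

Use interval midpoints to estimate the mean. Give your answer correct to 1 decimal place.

Midpoints: 10, 30, 50, 70, 90, 110
Σfm = 12×10 + 19×30 + 12×50 + 9×70 + 8×90 + 6×110 = 3300
n = Σf = 66
Mean = 3300 / 66 = 50.0000

50.0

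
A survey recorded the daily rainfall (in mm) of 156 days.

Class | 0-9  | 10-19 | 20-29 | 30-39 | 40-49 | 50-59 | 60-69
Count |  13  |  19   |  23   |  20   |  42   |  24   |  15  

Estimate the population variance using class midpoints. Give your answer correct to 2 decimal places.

308.43

Midpoints: 4.5, 14.5, 24.5, 34.5, 44.5, 54.5, 64.5
n = 156, Σfm = 5732, mean = 36.7436
Σfm² = 258729
Σf(m − x̄)² = Σfm² − (Σfm)²/n = 258729 − 5732²/156 = 48114.7436
Population variance = 48114.7436 / 156 = 308.4278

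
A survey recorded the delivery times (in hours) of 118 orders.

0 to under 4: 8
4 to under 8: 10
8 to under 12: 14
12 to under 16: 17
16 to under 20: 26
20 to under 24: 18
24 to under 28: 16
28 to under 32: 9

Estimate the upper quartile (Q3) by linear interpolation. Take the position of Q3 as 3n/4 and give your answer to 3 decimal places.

Cumulative frequencies: 8, 18, 32, 49, 75, 93, 109, 118
n = 118; position = 3n/4 = 88.5.
This falls in the class 20 to under 24: L = 20, F = 75, f = 18, h = 4.
Upper quartile ≈ 20 + ((88.5 − 75) / 18) × 4 = 23.0000

23.000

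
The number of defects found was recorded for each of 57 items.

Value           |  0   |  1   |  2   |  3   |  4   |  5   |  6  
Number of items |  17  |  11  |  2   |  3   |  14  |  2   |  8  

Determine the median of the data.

Cumulative frequencies: 17, 28, 30, 33, 47, 49, 57
n = 57, so the median is the value in position (n+1)/2 = 29.
Position 29 falls at value 2.

2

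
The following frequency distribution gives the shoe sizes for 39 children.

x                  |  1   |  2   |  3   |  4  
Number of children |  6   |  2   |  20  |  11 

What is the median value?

3

Cumulative frequencies: 6, 8, 28, 39
n = 39, so the median is the value in position (n+1)/2 = 20.
Position 20 falls at value 3.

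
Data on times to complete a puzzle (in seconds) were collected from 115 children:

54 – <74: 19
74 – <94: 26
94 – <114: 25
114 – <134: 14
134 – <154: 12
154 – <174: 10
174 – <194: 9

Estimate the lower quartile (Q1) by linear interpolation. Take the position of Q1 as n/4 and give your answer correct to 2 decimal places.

Cumulative frequencies: 19, 45, 70, 84, 96, 106, 115
n = 115; position = n/4 = 28.75.
This falls in the class 74 – <94: L = 74, F = 19, f = 26, h = 20.
Lower quartile ≈ 74 + ((28.75 − 19) / 26) × 20 = 81.5000

81.50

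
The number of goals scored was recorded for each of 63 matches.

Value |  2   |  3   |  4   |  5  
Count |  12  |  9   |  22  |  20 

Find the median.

Cumulative frequencies: 12, 21, 43, 63
n = 63, so the median is the value in position (n+1)/2 = 32.
Position 32 falls at value 4.

4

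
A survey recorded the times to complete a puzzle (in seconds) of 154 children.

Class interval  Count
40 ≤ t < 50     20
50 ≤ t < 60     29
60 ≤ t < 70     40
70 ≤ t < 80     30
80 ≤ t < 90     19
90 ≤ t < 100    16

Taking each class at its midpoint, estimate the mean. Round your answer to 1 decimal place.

68.1

Midpoints: 45, 55, 65, 75, 85, 95
Σfm = 20×45 + 29×55 + 40×65 + 30×75 + 19×85 + 16×95 = 10480
n = Σf = 154
Mean = 10480 / 154 = 68.0519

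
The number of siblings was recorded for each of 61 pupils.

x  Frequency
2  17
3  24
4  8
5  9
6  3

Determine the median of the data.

3

Cumulative frequencies: 17, 41, 49, 58, 61
n = 61, so the median is the value in position (n+1)/2 = 31.
Position 31 falls at value 3.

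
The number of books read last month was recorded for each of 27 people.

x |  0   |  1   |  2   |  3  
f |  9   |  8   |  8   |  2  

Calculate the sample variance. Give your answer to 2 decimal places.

Values: 0, 1, 2, 3
n = 27, Σfx = 30, mean = 1.1111
Σfx² = 58
Σf(x − x̄)² = Σfx² − (Σfx)²/n = 58 − 30²/27 = 24.6667
Sample variance = 24.6667 / 26 = 0.9487

0.95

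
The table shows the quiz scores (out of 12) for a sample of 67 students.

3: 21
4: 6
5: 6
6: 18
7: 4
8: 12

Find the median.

Cumulative frequencies: 21, 27, 33, 51, 55, 67
n = 67, so the median is the value in position (n+1)/2 = 34.
Position 34 falls at value 6.

6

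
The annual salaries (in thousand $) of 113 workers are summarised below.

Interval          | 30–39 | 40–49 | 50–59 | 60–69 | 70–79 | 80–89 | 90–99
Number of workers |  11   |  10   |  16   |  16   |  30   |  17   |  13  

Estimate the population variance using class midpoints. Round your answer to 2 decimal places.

Midpoints: 34.5, 44.5, 54.5, 64.5, 74.5, 84.5, 94.5
n = 113, Σfm = 7628.5, mean = 67.5088
Σfm² = 550968.25
Σf(m − x̄)² = Σfm² − (Σfm)²/n = 550968.25 − 7628.5²/113 = 35976.9912
Population variance = 35976.9912 / 113 = 318.3805

318.38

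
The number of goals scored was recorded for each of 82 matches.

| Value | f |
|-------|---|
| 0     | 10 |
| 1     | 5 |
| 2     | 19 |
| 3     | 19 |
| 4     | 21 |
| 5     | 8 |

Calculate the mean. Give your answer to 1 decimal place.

Values: 0, 1, 2, 3, 4, 5
Σfx = 10×0 + 5×1 + 19×2 + 19×3 + 21×4 + 8×5 = 224
n = Σf = 82
Mean = 224 / 82 = 2.7317

2.7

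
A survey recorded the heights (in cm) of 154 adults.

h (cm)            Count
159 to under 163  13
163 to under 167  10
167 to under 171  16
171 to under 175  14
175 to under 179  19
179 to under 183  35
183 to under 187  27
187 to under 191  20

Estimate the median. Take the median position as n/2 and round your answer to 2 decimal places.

179.57

Cumulative frequencies: 13, 23, 39, 53, 72, 107, 134, 154
n = 154; position = n/2 = 77.
This falls in the class 179 to under 183: L = 179, F = 72, f = 35, h = 4.
Median ≈ 179 + ((77 − 72) / 35) × 4 = 179.5714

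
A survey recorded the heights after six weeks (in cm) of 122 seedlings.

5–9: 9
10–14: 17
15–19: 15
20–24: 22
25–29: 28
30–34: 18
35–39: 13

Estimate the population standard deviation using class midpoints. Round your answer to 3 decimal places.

Midpoints: 7, 12, 17, 22, 27, 32, 37
n = 122, Σfm = 2819, mean = 23.1066
Σfm² = 74513
Σf(m − x̄)² = Σfm² − (Σfm)²/n = 74513 − 2819²/122 = 9375.6148
Population variance = 9375.6148 / 122 = 76.8493
Standard deviation = √76.8493 = 8.7664

8.766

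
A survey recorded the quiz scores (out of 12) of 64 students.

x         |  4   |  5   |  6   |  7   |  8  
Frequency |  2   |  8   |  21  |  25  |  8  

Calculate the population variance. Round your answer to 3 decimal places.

Values: 4, 5, 6, 7, 8
n = 64, Σfx = 413, mean = 6.4531
Σfx² = 2725
Σf(x − x̄)² = Σfx² − (Σfx)²/n = 2725 − 413²/64 = 59.8594
Population variance = 59.8594 / 64 = 0.9353

0.935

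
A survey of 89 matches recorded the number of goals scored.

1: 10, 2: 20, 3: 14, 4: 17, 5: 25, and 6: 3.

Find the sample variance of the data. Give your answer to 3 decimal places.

Values: 1, 2, 3, 4, 5, 6
n = 89, Σfx = 303, mean = 3.4045
Σfx² = 1221
Σf(x − x̄)² = Σfx² − (Σfx)²/n = 1221 − 303²/89 = 189.4382
Sample variance = 189.4382 / 88 = 2.1527

2.153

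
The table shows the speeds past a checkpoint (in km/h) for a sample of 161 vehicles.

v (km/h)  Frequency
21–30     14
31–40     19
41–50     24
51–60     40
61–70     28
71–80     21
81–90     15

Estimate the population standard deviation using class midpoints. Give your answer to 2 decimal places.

17.13

Midpoints: 25.5, 35.5, 45.5, 55.5, 65.5, 75.5, 85.5
n = 161, Σfm = 9045.5, mean = 56.1832
Σfm² = 555430.25
Σf(m − x̄)² = Σfm² − (Σfm)²/n = 555430.25 − 9045.5²/161 = 47224.8447
Population variance = 47224.8447 / 161 = 293.3220
Standard deviation = √293.3220 = 17.1266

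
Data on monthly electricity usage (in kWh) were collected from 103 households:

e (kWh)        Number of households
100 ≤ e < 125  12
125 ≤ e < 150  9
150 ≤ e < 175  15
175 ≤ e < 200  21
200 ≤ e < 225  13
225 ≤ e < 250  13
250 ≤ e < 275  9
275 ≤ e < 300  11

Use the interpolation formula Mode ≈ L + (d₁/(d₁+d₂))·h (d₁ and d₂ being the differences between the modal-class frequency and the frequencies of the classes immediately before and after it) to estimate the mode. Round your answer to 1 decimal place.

185.7

Modal class: 175 ≤ e < 200 (highest frequency 21).
d₁ = 21 − 15 = 6, d₂ = 21 − 13 = 8
Mode ≈ 175 + (6/(6+8)) × 25 = 175 + 10.7143 = 185.7143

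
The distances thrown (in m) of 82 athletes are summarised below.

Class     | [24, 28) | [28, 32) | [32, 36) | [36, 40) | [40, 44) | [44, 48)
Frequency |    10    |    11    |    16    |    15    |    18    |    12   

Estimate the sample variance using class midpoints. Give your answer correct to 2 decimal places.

41.04

Midpoints: 26, 30, 34, 38, 42, 46
n = 82, Σfm = 3012, mean = 36.7317
Σfm² = 113960
Σf(m − x̄)² = Σfm² − (Σfm)²/n = 113960 − 3012²/82 = 3324.0976
Sample variance = 3324.0976 / 81 = 41.0382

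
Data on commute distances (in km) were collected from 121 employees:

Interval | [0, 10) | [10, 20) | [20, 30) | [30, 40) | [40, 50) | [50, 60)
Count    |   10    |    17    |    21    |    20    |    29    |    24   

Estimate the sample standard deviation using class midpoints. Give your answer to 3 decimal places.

15.903

Midpoints: 5, 15, 25, 35, 45, 55
n = 121, Σfm = 4155, mean = 34.3388
Σfm² = 173025
Σf(m − x̄)² = Σfm² − (Σfm)²/n = 173025 − 4155²/121 = 30347.1074
Sample variance = 30347.1074 / 120 = 252.8926
Standard deviation = √252.8926 = 15.9026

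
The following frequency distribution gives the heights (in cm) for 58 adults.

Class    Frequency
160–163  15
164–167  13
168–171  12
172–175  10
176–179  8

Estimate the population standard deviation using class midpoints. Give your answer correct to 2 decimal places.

5.51

Midpoints: 161.5, 165.5, 169.5, 173.5, 177.5
n = 58, Σfm = 9763, mean = 168.3276
Σfm² = 1645142.5
Σf(m − x̄)² = Σfm² − (Σfm)²/n = 1645142.5 − 9763²/58 = 1760.2759
Population variance = 1760.2759 / 58 = 30.3496
Standard deviation = √30.3496 = 5.5090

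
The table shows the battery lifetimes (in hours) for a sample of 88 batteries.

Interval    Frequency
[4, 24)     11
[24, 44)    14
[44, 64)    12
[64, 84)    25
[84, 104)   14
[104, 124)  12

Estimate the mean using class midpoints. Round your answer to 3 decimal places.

66.045

Midpoints: 14, 34, 54, 74, 94, 114
Σfm = 11×14 + 14×34 + 12×54 + 25×74 + 14×94 + 12×114 = 5812
n = Σf = 88
Mean = 5812 / 88 = 66.0455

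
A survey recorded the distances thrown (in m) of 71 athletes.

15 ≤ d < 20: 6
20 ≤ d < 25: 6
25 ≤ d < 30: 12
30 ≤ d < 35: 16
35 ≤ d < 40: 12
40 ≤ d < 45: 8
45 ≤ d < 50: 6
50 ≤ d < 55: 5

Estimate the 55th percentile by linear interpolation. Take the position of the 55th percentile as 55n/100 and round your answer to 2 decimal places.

Cumulative frequencies: 6, 12, 24, 40, 52, 60, 66, 71
n = 71; position = 55n/100 = 39.05.
This falls in the class 30 ≤ d < 35: L = 30, F = 24, f = 16, h = 5.
55th percentile ≈ 30 + ((39.05 − 24) / 16) × 5 = 34.7031

34.70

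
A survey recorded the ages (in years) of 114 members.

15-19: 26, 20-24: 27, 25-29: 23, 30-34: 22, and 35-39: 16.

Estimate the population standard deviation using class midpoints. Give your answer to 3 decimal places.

Midpoints: 17, 22, 27, 32, 37
n = 114, Σfm = 2953, mean = 25.9035
Σfm² = 81781
Σf(m − x̄)² = Σfm² − (Σfm)²/n = 81781 − 2953²/114 = 5287.9386
Population variance = 5287.9386 / 114 = 46.3854
Standard deviation = √46.3854 = 6.8107

6.811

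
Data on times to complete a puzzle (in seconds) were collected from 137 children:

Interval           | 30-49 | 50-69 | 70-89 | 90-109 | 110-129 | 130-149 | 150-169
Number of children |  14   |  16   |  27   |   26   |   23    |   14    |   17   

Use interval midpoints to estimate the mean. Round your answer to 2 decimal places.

99.65

Midpoints: 39.5, 59.5, 79.5, 99.5, 119.5, 139.5, 159.5
Σfm = 14×39.5 + 16×59.5 + 27×79.5 + 26×99.5 + 23×119.5 + 14×139.5 + 17×159.5 = 13651.5
n = Σf = 137
Mean = 13651.5 / 137 = 99.6460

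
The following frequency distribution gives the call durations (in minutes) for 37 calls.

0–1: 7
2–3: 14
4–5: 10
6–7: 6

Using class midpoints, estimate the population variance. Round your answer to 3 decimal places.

Midpoints: 0.5, 2.5, 4.5, 6.5
n = 37, Σfm = 122.5, mean = 3.3108
Σfm² = 545.25
Σf(m − x̄)² = Σfm² − (Σfm)²/n = 545.25 − 122.5²/37 = 139.6757
Population variance = 139.6757 / 37 = 3.7750

3.775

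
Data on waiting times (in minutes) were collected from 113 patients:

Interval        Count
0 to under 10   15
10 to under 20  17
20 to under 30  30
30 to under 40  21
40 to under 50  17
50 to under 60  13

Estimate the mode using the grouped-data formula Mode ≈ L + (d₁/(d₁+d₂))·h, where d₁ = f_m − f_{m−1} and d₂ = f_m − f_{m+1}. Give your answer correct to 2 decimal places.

25.91

Modal class: 20 to under 30 (highest frequency 30).
d₁ = 30 − 17 = 13, d₂ = 30 − 21 = 9
Mode ≈ 20 + (13/(13+9)) × 10 = 20 + 5.9091 = 25.9091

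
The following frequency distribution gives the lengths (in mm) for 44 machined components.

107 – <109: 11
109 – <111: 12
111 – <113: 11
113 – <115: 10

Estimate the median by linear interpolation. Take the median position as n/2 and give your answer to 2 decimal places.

110.83

Cumulative frequencies: 11, 23, 34, 44
n = 44; position = n/2 = 22.
This falls in the class 109 – <111: L = 109, F = 11, f = 12, h = 2.
Median ≈ 109 + ((22 − 11) / 12) × 2 = 110.8333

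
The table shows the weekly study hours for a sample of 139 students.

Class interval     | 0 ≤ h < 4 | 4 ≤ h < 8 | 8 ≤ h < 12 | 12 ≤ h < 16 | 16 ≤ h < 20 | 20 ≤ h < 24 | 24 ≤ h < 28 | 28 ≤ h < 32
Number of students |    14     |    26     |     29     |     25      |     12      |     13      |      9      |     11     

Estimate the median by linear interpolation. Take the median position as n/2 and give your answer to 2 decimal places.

12.08

Cumulative frequencies: 14, 40, 69, 94, 106, 119, 128, 139
n = 139; position = n/2 = 69.5.
This falls in the class 12 ≤ h < 16: L = 12, F = 69, f = 25, h = 4.
Median ≈ 12 + ((69.5 − 69) / 25) × 4 = 12.0800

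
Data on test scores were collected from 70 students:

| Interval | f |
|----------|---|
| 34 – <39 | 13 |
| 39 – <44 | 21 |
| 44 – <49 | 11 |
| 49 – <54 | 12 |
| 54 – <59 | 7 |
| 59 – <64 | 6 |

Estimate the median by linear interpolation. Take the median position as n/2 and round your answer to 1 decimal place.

44.5

Cumulative frequencies: 13, 34, 45, 57, 64, 70
n = 70; position = n/2 = 35.
This falls in the class 44 – <49: L = 44, F = 34, f = 11, h = 5.
Median ≈ 44 + ((35 − 34) / 11) × 5 = 44.4545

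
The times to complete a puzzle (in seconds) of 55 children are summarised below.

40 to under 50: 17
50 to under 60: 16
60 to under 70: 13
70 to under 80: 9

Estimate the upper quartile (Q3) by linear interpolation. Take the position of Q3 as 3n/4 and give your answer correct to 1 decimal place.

Cumulative frequencies: 17, 33, 46, 55
n = 55; position = 3n/4 = 41.25.
This falls in the class 60 to under 70: L = 60, F = 33, f = 13, h = 10.
Upper quartile ≈ 60 + ((41.25 − 33) / 13) × 10 = 66.3462

66.3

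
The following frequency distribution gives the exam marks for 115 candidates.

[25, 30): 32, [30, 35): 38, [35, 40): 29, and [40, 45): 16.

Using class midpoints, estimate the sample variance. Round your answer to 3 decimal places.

Midpoints: 27.5, 32.5, 37.5, 42.5
n = 115, Σfm = 3882.5, mean = 33.7609
Σfm² = 134018.75
Σf(m − x̄)² = Σfm² − (Σfm)²/n = 134018.75 − 3882.5²/115 = 2942.1739
Sample variance = 2942.1739 / 114 = 25.8085

25.809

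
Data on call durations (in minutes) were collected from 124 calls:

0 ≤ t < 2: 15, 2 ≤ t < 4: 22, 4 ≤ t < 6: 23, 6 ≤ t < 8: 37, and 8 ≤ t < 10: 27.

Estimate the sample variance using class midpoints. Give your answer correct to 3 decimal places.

Midpoints: 1, 3, 5, 7, 9
n = 124, Σfm = 698, mean = 5.6290
Σfm² = 4788
Σf(m − x̄)² = Σfm² − (Σfm)²/n = 4788 − 698²/124 = 858.9355
Sample variance = 858.9355 / 123 = 6.9832

6.983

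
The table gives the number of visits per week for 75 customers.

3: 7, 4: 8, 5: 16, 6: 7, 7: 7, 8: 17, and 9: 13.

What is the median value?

Cumulative frequencies: 7, 15, 31, 38, 45, 62, 75
n = 75, so the median is the value in position (n+1)/2 = 38.
Position 38 falls at value 6.

6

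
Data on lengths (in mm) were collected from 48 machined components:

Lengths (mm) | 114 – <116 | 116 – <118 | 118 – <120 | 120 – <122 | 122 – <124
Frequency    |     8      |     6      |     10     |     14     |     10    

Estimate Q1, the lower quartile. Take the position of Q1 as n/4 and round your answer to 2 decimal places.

Cumulative frequencies: 8, 14, 24, 38, 48
n = 48; position = n/4 = 12.
This falls in the class 116 – <118: L = 116, F = 8, f = 6, h = 2.
Lower quartile ≈ 116 + ((12 − 8) / 6) × 2 = 117.3333

117.33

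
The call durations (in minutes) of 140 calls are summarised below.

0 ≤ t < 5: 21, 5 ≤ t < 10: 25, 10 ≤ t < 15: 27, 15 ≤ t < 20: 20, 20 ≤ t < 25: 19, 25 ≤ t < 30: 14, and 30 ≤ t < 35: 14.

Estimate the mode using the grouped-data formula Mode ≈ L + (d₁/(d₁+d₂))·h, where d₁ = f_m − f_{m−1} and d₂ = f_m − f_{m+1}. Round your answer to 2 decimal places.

Modal class: 10 ≤ t < 15 (highest frequency 27).
d₁ = 27 − 25 = 2, d₂ = 27 − 20 = 7
Mode ≈ 10 + (2/(2+7)) × 5 = 10 + 1.1111 = 11.1111

11.11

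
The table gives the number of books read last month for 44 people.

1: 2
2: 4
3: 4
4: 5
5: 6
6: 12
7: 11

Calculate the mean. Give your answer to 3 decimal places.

Values: 1, 2, 3, 4, 5, 6, 7
Σfx = 2×1 + 4×2 + 4×3 + 5×4 + 6×5 + 12×6 + 11×7 = 221
n = Σf = 44
Mean = 221 / 44 = 5.0227

5.023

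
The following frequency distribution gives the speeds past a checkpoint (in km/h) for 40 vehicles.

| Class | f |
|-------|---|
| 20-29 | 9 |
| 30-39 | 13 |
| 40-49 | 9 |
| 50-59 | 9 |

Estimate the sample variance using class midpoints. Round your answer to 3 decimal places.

117.692

Midpoints: 24.5, 34.5, 44.5, 54.5
n = 40, Σfm = 1560, mean = 39.0000
Σfm² = 65430
Σf(m − x̄)² = Σfm² − (Σfm)²/n = 65430 − 1560²/40 = 4590.0000
Sample variance = 4590.0000 / 39 = 117.6923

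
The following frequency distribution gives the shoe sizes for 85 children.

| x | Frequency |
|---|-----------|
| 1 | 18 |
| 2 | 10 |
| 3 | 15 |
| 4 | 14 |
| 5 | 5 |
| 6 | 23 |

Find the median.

3

Cumulative frequencies: 18, 28, 43, 57, 62, 85
n = 85, so the median is the value in position (n+1)/2 = 43.
Position 43 falls at value 3.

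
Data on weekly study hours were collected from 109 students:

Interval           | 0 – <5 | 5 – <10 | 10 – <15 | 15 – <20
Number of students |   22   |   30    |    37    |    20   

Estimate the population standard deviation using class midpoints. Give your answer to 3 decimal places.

Midpoints: 2.5, 7.5, 12.5, 17.5
n = 109, Σfm = 1092.5, mean = 10.0229
Σfm² = 13731.25
Σf(m − x̄)² = Σfm² − (Σfm)²/n = 13731.25 − 1092.5²/109 = 2781.1927
Population variance = 2781.1927 / 109 = 25.5155
Standard deviation = √25.5155 = 5.0513

5.051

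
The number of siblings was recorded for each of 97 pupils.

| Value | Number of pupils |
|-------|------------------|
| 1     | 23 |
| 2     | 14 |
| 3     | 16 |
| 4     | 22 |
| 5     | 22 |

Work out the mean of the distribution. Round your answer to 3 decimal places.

3.062

Values: 1, 2, 3, 4, 5
Σfx = 23×1 + 14×2 + 16×3 + 22×4 + 22×5 = 297
n = Σf = 97
Mean = 297 / 97 = 3.0619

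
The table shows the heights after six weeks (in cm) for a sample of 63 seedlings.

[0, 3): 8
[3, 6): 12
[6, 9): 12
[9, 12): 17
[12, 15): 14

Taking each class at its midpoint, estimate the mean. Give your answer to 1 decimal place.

Midpoints: 1.5, 4.5, 7.5, 10.5, 13.5
Σfm = 8×1.5 + 12×4.5 + 12×7.5 + 17×10.5 + 14×13.5 = 523.5
n = Σf = 63
Mean = 523.5 / 63 = 8.3095

8.3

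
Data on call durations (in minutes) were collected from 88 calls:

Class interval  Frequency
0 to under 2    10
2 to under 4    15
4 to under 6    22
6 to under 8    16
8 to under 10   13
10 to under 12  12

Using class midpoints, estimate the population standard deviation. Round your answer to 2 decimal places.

Midpoints: 1, 3, 5, 7, 9, 11
n = 88, Σfm = 526, mean = 5.9773
Σfm² = 3984
Σf(m − x̄)² = Σfm² − (Σfm)²/n = 3984 − 526²/88 = 839.9545
Population variance = 839.9545 / 88 = 9.5449
Standard deviation = √9.5449 = 3.0895

3.09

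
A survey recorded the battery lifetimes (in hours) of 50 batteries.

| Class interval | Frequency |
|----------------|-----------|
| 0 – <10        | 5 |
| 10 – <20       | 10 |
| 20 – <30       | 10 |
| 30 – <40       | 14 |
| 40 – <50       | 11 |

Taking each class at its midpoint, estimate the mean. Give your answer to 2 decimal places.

28.20

Midpoints: 5, 15, 25, 35, 45
Σfm = 5×5 + 10×15 + 10×25 + 14×35 + 11×45 = 1410
n = Σf = 50
Mean = 1410 / 50 = 28.2000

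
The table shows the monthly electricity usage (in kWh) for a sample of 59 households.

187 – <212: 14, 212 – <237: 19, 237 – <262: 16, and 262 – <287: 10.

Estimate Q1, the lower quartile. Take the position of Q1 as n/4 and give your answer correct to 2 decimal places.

212.99

Cumulative frequencies: 14, 33, 49, 59
n = 59; position = n/4 = 14.75.
This falls in the class 212 – <237: L = 212, F = 14, f = 19, h = 25.
Lower quartile ≈ 212 + ((14.75 − 14) / 19) × 25 = 212.9868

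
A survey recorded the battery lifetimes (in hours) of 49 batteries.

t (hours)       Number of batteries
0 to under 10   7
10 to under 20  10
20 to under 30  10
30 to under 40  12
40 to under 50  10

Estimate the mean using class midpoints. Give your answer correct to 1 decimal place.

Midpoints: 5, 15, 25, 35, 45
Σfm = 7×5 + 10×15 + 10×25 + 12×35 + 10×45 = 1305
n = Σf = 49
Mean = 1305 / 49 = 26.6327

26.6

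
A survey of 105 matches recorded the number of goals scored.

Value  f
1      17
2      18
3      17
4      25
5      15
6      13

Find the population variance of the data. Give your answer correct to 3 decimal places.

2.583

Values: 1, 2, 3, 4, 5, 6
n = 105, Σfx = 357, mean = 3.4000
Σfx² = 1485
Σf(x − x̄)² = Σfx² − (Σfx)²/n = 1485 − 357²/105 = 271.2000
Population variance = 271.2000 / 105 = 2.5829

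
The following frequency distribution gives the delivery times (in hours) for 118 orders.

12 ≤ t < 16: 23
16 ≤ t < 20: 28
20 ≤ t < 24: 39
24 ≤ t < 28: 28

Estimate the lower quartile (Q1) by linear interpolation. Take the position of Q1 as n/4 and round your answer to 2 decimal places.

Cumulative frequencies: 23, 51, 90, 118
n = 118; position = n/4 = 29.5.
This falls in the class 16 ≤ t < 20: L = 16, F = 23, f = 28, h = 4.
Lower quartile ≈ 16 + ((29.5 − 23) / 28) × 4 = 16.9286

16.93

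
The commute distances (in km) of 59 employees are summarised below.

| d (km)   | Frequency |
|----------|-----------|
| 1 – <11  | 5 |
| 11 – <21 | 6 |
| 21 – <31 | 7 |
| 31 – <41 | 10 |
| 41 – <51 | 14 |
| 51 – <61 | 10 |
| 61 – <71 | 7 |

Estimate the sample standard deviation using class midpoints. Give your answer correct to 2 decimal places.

Midpoints: 6, 16, 26, 36, 46, 56, 66
n = 59, Σfm = 2334, mean = 39.5593
Σfm² = 110884
Σf(m − x̄)² = Σfm² − (Σfm)²/n = 110884 − 2334²/59 = 18552.5424
Sample variance = 18552.5424 / 58 = 319.8714
Standard deviation = √319.8714 = 17.8849

17.88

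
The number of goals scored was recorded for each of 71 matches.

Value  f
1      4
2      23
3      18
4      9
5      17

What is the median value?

Cumulative frequencies: 4, 27, 45, 54, 71
n = 71, so the median is the value in position (n+1)/2 = 36.
Position 36 falls at value 3.

3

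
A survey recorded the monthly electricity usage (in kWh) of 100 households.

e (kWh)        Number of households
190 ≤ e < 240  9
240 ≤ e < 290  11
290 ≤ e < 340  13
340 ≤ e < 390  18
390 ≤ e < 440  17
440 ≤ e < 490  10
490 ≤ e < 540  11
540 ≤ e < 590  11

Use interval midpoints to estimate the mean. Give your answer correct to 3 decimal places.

391.000

Midpoints: 215, 265, 315, 365, 415, 465, 515, 565
Σfm = 9×215 + 11×265 + 13×315 + 18×365 + 17×415 + 10×465 + 11×515 + 11×565 = 39100
n = Σf = 100
Mean = 39100 / 100 = 391.0000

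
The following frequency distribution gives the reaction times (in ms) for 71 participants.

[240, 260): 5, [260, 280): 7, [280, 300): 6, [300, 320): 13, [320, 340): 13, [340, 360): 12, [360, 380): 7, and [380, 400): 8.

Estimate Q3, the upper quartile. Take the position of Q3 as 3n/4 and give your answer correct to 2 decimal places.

Cumulative frequencies: 5, 12, 18, 31, 44, 56, 63, 71
n = 71; position = 3n/4 = 53.25.
This falls in the class [340, 360): L = 340, F = 44, f = 12, h = 20.
Upper quartile ≈ 340 + ((53.25 − 44) / 12) × 20 = 355.4167

355.42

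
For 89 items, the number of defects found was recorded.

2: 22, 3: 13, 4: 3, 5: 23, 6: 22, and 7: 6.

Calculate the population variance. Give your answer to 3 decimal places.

2.890

Values: 2, 3, 4, 5, 6, 7
n = 89, Σfx = 384, mean = 4.3146
Σfx² = 1914
Σf(x − x̄)² = Σfx² − (Σfx)²/n = 1914 − 384²/89 = 257.1910
Population variance = 257.1910 / 89 = 2.8898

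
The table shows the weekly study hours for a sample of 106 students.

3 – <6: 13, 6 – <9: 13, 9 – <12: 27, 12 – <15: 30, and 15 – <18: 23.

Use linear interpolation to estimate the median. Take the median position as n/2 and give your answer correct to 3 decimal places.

12.000

Cumulative frequencies: 13, 26, 53, 83, 106
n = 106; position = n/2 = 53.
This falls in the class 9 – <12: L = 9, F = 26, f = 27, h = 3.
Median ≈ 9 + ((53 − 26) / 27) × 3 = 12.0000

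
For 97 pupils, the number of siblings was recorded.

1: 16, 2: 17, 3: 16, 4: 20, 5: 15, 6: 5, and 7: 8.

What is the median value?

Cumulative frequencies: 16, 33, 49, 69, 84, 89, 97
n = 97, so the median is the value in position (n+1)/2 = 49.
Position 49 falls at value 3.

3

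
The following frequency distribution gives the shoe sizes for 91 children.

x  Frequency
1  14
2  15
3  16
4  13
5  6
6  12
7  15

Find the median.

Cumulative frequencies: 14, 29, 45, 58, 64, 76, 91
n = 91, so the median is the value in position (n+1)/2 = 46.
Position 46 falls at value 4.

4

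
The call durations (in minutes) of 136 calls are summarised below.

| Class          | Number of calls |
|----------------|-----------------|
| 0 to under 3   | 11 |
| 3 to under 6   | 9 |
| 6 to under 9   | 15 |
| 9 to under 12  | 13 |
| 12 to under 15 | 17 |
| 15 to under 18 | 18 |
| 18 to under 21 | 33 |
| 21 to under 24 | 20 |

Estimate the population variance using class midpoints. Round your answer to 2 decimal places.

Midpoints: 1.5, 4.5, 7.5, 10.5, 13.5, 16.5, 19.5, 22.5
n = 136, Σfm = 1926, mean = 14.1618
Σfm² = 33156
Σf(m − x̄)² = Σfm² − (Σfm)²/n = 33156 − 1926²/136 = 5880.4412
Population variance = 5880.4412 / 136 = 43.2385

43.24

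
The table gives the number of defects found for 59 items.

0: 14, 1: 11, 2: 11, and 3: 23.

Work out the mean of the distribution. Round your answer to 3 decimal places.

1.729

Values: 0, 1, 2, 3
Σfx = 14×0 + 11×1 + 11×2 + 23×3 = 102
n = Σf = 59
Mean = 102 / 59 = 1.7288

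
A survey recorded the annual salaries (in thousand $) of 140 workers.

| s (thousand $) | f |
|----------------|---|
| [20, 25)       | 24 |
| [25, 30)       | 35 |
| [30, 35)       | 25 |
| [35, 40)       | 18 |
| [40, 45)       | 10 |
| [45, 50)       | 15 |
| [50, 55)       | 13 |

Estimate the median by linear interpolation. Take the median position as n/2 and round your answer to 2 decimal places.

32.20

Cumulative frequencies: 24, 59, 84, 102, 112, 127, 140
n = 140; position = n/2 = 70.
This falls in the class [30, 35): L = 30, F = 59, f = 25, h = 5.
Median ≈ 30 + ((70 − 59) / 25) × 5 = 32.2000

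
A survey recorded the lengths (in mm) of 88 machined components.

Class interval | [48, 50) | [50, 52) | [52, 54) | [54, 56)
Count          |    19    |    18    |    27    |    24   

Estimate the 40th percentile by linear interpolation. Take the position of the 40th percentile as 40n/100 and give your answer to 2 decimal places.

Cumulative frequencies: 19, 37, 64, 88
n = 88; position = 40n/100 = 35.2.
This falls in the class [50, 52): L = 50, F = 19, f = 18, h = 2.
40th percentile ≈ 50 + ((35.2 − 19) / 18) × 2 = 51.8000

51.80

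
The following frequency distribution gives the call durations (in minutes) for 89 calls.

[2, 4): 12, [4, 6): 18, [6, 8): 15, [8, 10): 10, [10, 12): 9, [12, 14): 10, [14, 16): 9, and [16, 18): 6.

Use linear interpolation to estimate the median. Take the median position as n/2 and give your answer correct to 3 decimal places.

Cumulative frequencies: 12, 30, 45, 55, 64, 74, 83, 89
n = 89; position = n/2 = 44.5.
This falls in the class [6, 8): L = 6, F = 30, f = 15, h = 2.
Median ≈ 6 + ((44.5 − 30) / 15) × 2 = 7.9333

7.933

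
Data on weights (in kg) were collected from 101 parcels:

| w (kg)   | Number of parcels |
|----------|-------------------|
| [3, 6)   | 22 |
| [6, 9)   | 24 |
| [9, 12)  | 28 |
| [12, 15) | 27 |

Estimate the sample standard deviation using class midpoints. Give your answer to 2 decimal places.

3.32

Midpoints: 4.5, 7.5, 10.5, 13.5
n = 101, Σfm = 937.5, mean = 9.2822
Σfm² = 9803.25
Σf(m − x̄)² = Σfm² − (Σfm)²/n = 9803.25 − 937.5²/101 = 1101.2079
Sample variance = 1101.2079 / 100 = 11.0121
Standard deviation = √11.0121 = 3.3184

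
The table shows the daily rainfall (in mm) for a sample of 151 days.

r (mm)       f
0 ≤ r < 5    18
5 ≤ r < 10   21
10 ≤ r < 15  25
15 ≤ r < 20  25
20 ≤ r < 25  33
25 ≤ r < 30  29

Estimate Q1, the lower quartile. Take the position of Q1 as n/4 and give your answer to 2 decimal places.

Cumulative frequencies: 18, 39, 64, 89, 122, 151
n = 151; position = n/4 = 37.75.
This falls in the class 5 ≤ r < 10: L = 5, F = 18, f = 21, h = 5.
Lower quartile ≈ 5 + ((37.75 − 18) / 21) × 5 = 9.7024

9.70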